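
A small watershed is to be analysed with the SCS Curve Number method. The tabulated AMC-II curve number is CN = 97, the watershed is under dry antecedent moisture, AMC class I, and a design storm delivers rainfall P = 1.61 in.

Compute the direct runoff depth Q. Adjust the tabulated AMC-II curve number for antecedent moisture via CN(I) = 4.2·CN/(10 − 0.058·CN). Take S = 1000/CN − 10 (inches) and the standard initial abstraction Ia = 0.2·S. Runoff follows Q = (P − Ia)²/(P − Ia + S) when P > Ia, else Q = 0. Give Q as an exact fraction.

Q = 9864263761/10138760100 in ≈ 0.973 in

Dry (AMC I): CN(I) = 4.2·97/(10 − 0.058·97) = (2037/5)/(2187/500) = 67900/729 ≈ 93.141
Retention S: 1000/CN − 10 with CN=93.141 → S = 500/679 ≈ 0.736 in
Initial abstraction Ia = S/5 = (500/679)/5 = 100/679 ≈ 0.147 in
Excess rainfall: 1.610 − 0.147 = 1.463 in; P > Ia so Q > 0
Q: (99319/67900)² ÷ (149319/67900) = 9864263761/10138760100 in (≈ 0.973 in)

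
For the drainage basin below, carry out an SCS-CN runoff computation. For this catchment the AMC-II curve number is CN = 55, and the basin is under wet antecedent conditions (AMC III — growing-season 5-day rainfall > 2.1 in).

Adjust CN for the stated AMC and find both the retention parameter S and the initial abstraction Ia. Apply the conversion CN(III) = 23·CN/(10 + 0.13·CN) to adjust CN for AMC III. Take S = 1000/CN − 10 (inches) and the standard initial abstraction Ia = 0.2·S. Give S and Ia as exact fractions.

S = 900/253 in ≈ 3.557 in; Ia = 180/253 in ≈ 0.711 in

CN(III) from CN(II)=55: (23·55)/(10 + 0.13·55) = 25300/343 ≈ 73.761
S = 1000/(25300/343) − 10 = 900/253 in ≈ 3.557 in
Ia = 0.2·(900/253) = 180/253 in ≈ 0.711 in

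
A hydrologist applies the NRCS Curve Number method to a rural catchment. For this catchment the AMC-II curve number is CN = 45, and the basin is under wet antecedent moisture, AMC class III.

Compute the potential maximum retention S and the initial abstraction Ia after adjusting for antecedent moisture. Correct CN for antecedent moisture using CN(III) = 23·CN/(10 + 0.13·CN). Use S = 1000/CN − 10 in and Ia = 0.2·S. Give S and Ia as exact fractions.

S = 1100/207 in ≈ 5.314 in; Ia = 220/207 in ≈ 1.063 in

Wet (AMC III): CN(III) = 23·45/(10 + 0.13·45) = 1035/(317/20) = 20700/317 ≈ 65.300
Max retention: S = 1000/(20700/317) − 10 = 1100/207 in (≈ 5.314 in)
Ia = 0.2S: 0.2·5.314 = 1.063 in (exactly 220/207)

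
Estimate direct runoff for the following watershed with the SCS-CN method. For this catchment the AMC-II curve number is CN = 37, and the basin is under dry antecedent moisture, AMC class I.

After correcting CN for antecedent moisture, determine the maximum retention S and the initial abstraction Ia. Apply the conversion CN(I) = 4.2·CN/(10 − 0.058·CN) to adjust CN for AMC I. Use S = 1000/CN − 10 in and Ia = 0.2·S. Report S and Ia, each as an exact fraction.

S = 1500/37 in ≈ 40.541 in; Ia = 300/37 in ≈ 8.108 in

Dry (AMC I): CN(I) = 4.2·37/(10 − 0.058·37) = (777/5)/(3927/500) = 3700/187 ≈ 19.786
S = 1000/(3700/187) − 10 = 1500/37 in ≈ 40.541 in
Initial abstraction Ia = S/5 = (1500/37)/5 = 300/37 ≈ 8.108 in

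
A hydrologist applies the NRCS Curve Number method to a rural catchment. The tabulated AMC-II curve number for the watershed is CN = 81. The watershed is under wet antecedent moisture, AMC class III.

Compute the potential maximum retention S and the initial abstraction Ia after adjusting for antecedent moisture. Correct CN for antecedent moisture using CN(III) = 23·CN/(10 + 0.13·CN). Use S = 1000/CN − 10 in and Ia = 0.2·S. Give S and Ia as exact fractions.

Wet (AMC III): CN(III) = 23·81/(10 + 0.13·81) = 1863/(2053/100) = 186300/2053 ≈ 90.745
Retention S: 1000/CN − 10 with CN=90.745 → S = 1900/1863 ≈ 1.020 in
Ia = 0.2S: 0.2·1.020 = 0.204 in (exactly 380/1863)

S = 1900/1863 in ≈ 1.020 in; Ia = 380/1863 in ≈ 0.204 in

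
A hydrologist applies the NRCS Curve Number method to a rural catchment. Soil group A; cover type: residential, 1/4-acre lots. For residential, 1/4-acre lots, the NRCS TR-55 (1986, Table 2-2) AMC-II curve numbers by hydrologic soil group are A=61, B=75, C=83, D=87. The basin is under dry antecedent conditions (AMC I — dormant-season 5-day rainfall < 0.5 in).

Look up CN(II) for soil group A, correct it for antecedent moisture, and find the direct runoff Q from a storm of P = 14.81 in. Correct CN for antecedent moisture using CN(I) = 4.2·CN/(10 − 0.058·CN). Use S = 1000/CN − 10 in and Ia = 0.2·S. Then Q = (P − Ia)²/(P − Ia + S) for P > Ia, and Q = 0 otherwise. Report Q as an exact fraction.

NRCS table: residential, 1/4-acre lots, soil group A → CN(II) = 61
CN(I) from CN(II)=61: (4.2·61)/(10 − 0.058·61) = 42700/1077 ≈ 39.647
Max retention: S = 1000/(42700/1077) − 10 = 6500/427 in (≈ 15.222 in)
Ia = 0.2·(6500/427) = 1300/427 in ≈ 3.044 in
Excess rainfall: 14.810 − 3.044 = 11.766 in; P > Ia so Q > 0
Runoff Q = (P−Ia)²/(P−Ia+S) = (11.766)²/(11.766+15.222) = 252392697769/49206924900 ≈ 5.129 in

Q = 252392697769/49206924900 in ≈ 5.129 in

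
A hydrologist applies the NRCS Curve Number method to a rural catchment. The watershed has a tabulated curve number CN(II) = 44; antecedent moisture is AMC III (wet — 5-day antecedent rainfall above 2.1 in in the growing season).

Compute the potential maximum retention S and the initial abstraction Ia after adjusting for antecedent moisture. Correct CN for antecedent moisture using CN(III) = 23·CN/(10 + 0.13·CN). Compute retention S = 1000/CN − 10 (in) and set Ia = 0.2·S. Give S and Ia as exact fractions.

S = 1400/253 in ≈ 5.534 in; Ia = 280/253 in ≈ 1.107 in

CN(III) from CN(II)=44: (23·44)/(10 + 0.13·44) = 25300/393 ≈ 64.377
Retention S: 1000/CN − 10 with CN=64.377 → S = 1400/253 ≈ 5.534 in
Initial abstraction Ia = S/5 = (1400/253)/5 = 280/253 ≈ 1.107 in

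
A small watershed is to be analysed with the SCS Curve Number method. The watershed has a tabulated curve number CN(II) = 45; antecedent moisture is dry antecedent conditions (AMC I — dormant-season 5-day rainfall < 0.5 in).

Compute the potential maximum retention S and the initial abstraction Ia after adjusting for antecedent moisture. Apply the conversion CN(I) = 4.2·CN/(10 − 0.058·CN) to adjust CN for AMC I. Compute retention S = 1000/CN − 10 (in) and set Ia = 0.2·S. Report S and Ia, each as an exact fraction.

S = 5500/189 in ≈ 29.101 in; Ia = 1100/189 in ≈ 5.820 in

Adjust CN=45 to AMC I: 4.2·45/(10 − 0.058·45) → 189 ÷ (739/100) = 18900/739 ≈ 25.575
Retention S: 1000/CN − 10 with CN=25.575 → S = 5500/189 ≈ 29.101 in
Initial abstraction Ia = S/5 = (5500/189)/5 = 1100/189 ≈ 5.820 in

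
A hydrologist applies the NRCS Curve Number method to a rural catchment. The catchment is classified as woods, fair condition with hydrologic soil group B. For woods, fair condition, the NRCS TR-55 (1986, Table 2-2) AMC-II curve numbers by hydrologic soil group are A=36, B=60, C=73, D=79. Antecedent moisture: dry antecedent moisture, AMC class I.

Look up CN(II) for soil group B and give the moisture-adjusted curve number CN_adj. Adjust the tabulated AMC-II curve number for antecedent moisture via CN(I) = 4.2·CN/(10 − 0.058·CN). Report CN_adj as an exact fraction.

CN_adj = 6300/163 ≈ 38.650

NRCS table: woods, fair condition, soil group B → CN(II) = 60
CN(I) from CN(II)=60: (4.2·60)/(10 − 0.058·60) = 6300/163 ≈ 38.650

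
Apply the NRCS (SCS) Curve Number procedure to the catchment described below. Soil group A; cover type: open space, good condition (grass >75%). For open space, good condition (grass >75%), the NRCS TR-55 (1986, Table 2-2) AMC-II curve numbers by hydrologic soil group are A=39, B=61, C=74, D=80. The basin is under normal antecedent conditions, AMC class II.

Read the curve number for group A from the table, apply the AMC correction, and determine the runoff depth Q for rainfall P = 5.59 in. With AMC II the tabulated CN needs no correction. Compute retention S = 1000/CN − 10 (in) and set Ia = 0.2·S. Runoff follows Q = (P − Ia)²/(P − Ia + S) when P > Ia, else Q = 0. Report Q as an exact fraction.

NRCS table: open space, good condition (grass >75%), soil group A → CN(II) = 39
Average conditions: CN = 39 (no AMC adjustment).
Retention S: 1000/CN − 10 with CN=39.000 → S = 610/39 ≈ 15.641 in
Ia = 0.2S: 0.2·15.641 = 3.128 in (exactly 122/39)
P − Ia = 5.590 − 3.128 = 9601/3900 ≈ 2.462 in (> 0, runoff occurs)
Runoff Q = (P−Ia)²/(P−Ia+S) = (2.462)²/(2.462+15.641) = 92179201/275343900 ≈ 0.335 in

Q = 92179201/275343900 in ≈ 0.335 in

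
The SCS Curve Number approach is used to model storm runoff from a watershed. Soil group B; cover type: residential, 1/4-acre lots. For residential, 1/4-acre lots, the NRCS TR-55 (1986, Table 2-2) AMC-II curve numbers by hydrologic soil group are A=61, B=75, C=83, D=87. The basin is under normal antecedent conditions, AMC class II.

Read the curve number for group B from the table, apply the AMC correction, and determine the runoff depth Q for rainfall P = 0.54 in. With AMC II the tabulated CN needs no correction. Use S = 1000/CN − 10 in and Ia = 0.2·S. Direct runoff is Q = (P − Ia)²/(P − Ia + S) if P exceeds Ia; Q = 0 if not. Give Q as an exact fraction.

NRCS table: residential, 1/4-acre lots, soil group B → CN(II) = 75
AMC II — tabulated CN = 75 applies directly.
Retention S: 1000/CN − 10 with CN=75.000 → S = 10/3 ≈ 3.333 in
Ia = 0.2S: 0.2·3.333 = 0.667 in (exactly 2/3)
P = 0.540 ≤ Ia = 0.667 in: entire storm abstracted, Q = 0.

Q = 0 in ≈ 0.000 in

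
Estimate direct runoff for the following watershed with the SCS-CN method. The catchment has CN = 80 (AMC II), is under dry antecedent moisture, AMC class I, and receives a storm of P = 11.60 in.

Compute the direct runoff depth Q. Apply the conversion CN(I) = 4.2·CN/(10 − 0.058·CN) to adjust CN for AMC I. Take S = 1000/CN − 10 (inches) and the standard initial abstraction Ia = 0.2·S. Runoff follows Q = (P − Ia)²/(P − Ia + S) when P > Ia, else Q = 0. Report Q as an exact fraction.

CN(I) from CN(II)=80: (4.2·80)/(10 − 0.058·80) = 4200/67 ≈ 62.687
S = 1000/(4200/67) − 10 = 125/21 in ≈ 5.952 in
Ia = 0.2·(125/21) = 25/21 in ≈ 1.190 in
P − Ia = 11.600 − 1.190 = 1093/105 ≈ 10.410 in (> 0, runoff occurs)
Q = (1093/105)²/((1093/105) + 125/21) = (1194649/11025)/(1718/105) = 1194649/180390 in ≈ 6.623 in

Q = 1194649/180390 in ≈ 6.623 in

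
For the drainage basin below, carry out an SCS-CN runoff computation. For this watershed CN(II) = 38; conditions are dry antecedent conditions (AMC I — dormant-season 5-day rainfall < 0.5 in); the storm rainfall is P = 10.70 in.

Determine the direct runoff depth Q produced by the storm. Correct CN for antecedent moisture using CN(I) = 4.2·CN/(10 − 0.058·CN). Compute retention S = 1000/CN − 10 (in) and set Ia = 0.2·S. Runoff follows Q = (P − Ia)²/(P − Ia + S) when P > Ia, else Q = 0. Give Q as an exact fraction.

Q = 136726249/665105070 in ≈ 0.206 in

Dry (AMC I): CN(I) = 4.2·38/(10 − 0.058·38) = (798/5)/(1949/250) = 39900/1949 ≈ 20.472
S = 1000/(39900/1949) − 10 = 15500/399 in ≈ 38.847 in
Ia = 0.2S: 0.2·38.847 = 7.769 in (exactly 3100/399)
P − Ia = 10.700 − 7.769 = 11693/3990 ≈ 2.931 in (> 0, runoff occurs)
Runoff Q = (P−Ia)²/(P−Ia+S) = (2.931)²/(2.931+38.847) = 136726249/665105070 ≈ 0.206 in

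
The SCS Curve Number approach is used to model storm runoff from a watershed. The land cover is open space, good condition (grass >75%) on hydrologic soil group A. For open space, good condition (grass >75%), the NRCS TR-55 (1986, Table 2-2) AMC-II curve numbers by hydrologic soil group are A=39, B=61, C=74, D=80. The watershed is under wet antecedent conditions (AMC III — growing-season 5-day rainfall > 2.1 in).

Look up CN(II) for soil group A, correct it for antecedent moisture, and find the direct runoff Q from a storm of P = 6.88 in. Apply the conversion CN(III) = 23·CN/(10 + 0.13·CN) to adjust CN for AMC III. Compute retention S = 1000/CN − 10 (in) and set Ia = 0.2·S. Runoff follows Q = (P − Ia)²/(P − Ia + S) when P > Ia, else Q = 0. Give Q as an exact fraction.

Q = 3830619664/1548917175 in ≈ 2.473 in

NRCS table: open space, good condition (grass >75%), soil group A → CN(II) = 39
Wet (AMC III): CN(III) = 23·39/(10 + 0.13·39) = 897/(1507/100) = 89700/1507 ≈ 59.522
Retention S: 1000/CN − 10 with CN=59.522 → S = 6100/897 ≈ 6.800 in
Ia = 0.2·(6100/897) = 1220/897 in ≈ 1.360 in
P − Ia = 6.880 − 1.360 = 123784/22425 ≈ 5.520 in (> 0, runoff occurs)
Q = (123784/22425)²/((123784/22425) + 6100/897) = (15322478656/502880625)/(276284/22425) = 3830619664/1548917175 in ≈ 2.473 in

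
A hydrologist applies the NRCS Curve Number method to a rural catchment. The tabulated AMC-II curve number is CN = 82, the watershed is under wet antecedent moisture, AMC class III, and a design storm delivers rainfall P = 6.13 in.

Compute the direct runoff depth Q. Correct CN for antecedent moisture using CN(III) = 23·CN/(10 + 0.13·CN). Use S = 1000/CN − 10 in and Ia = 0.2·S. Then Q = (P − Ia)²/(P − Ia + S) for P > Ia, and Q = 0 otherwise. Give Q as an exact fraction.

Q = 313666083481/61300563700 in ≈ 5.117 in

CN(III) from CN(II)=82: (23·82)/(10 + 0.13·82) = 94300/1033 ≈ 91.288
Retention S: 1000/CN − 10 with CN=91.288 → S = 900/943 ≈ 0.954 in
Ia = 0.2S: 0.2·0.954 = 0.191 in (exactly 180/943)
Excess rainfall: 6.130 − 0.191 = 5.939 in; P > Ia so Q > 0
Runoff Q = (P−Ia)²/(P−Ia+S) = (5.939)²/(5.939+0.954) = 313666083481/61300563700 ≈ 5.117 in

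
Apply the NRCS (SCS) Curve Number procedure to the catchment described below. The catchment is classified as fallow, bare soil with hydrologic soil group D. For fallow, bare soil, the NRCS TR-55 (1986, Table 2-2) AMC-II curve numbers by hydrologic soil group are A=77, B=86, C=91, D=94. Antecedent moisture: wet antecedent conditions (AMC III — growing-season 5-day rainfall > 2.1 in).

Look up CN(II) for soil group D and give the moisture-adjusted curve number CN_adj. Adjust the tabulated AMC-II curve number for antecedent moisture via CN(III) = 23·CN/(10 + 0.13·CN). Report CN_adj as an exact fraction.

NRCS table: fallow, bare soil, soil group D → CN(II) = 94
CN(III) from CN(II)=94: (23·94)/(10 + 0.13·94) = 108100/1111 ≈ 97.300

CN_adj = 108100/1111 ≈ 97.300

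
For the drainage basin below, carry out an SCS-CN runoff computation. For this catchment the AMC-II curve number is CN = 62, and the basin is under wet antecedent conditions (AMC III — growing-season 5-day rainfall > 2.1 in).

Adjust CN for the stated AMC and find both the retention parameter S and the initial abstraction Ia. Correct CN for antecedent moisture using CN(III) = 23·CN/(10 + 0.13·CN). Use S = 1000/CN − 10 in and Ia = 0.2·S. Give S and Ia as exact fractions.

S = 1900/713 in ≈ 2.665 in; Ia = 380/713 in ≈ 0.533 in

Wet (AMC III): CN(III) = 23·62/(10 + 0.13·62) = 1426/(903/50) = 71300/903 ≈ 78.959
S = 1000/(71300/903) − 10 = 1900/713 in ≈ 2.665 in
Ia = 0.2·(1900/713) = 380/713 in ≈ 0.533 in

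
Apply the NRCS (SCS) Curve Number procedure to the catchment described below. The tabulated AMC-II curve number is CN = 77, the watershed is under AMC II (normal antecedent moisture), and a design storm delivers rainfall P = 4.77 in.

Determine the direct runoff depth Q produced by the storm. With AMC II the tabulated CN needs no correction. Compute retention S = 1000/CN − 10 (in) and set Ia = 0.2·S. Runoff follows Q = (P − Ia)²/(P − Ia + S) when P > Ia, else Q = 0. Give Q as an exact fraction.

CN(II) = 77; AMC II needs no correction.
Max retention: S = 1000/77 − 10 = 230/77 in (≈ 2.987 in)
Ia = 0.2S: 0.2·2.987 = 0.597 in (exactly 46/77)
Excess rainfall: 4.770 − 0.597 = 4.173 in; P > Ia so Q > 0
Q: (32129/7700)² ÷ (55129/7700) = 1032272641/424493300 in (≈ 2.432 in)

Q = 1032272641/424493300 in ≈ 2.432 in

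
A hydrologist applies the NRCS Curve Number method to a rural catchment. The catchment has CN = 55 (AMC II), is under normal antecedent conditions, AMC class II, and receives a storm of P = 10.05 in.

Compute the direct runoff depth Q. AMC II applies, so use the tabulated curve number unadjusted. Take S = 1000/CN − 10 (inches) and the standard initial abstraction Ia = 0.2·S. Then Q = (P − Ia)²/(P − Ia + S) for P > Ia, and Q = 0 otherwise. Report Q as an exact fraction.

AMC II — tabulated CN = 55 applies directly.
S = 1000/55 − 10 = 90/11 in ≈ 8.182 in
Ia = 0.2·(90/11) = 18/11 in ≈ 1.636 in
P − Ia = 10.050 − 1.636 = 1851/220 ≈ 8.414 in (> 0, runoff occurs)
Runoff Q = (P−Ia)²/(P−Ia+S) = (8.414)²/(8.414+8.182) = 1142067/267740 ≈ 4.266 in

Q = 1142067/267740 in ≈ 4.266 in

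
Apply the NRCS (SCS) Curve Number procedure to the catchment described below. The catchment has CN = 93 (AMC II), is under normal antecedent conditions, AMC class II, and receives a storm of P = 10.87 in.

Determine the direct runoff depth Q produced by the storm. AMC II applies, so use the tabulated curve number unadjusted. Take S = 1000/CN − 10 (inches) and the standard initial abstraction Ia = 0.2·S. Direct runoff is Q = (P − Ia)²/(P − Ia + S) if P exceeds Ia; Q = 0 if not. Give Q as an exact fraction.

Q = 9938295481/992226300 in ≈ 10.016 in

AMC II — tabulated CN = 93 applies directly.
Max retention: S = 1000/93 − 10 = 70/93 in (≈ 0.753 in)
Ia = 0.2S: 0.2·0.753 = 0.151 in (exactly 14/93)
Since P=10.870 > Ia=0.151: effective rainfall P−Ia = 99691/9300 in
Q = (99691/9300)²/((99691/9300) + 70/93) = (9938295481/86490000)/(106691/9300) = 9938295481/992226300 in ≈ 10.016 in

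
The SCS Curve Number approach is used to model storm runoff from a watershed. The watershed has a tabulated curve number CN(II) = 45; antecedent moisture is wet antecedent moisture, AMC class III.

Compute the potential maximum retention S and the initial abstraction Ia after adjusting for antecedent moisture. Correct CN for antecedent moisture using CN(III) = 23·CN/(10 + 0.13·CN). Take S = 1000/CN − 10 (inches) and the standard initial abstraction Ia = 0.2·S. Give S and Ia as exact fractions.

Adjust CN=45 to AMC III: 23·45/(10 + 0.13·45) → 1035 ÷ (317/20) = 20700/317 ≈ 65.300
Max retention: S = 1000/(20700/317) − 10 = 1100/207 in (≈ 5.314 in)
Initial abstraction Ia = S/5 = (1100/207)/5 = 220/207 ≈ 1.063 in

S = 1100/207 in ≈ 5.314 in; Ia = 220/207 in ≈ 1.063 in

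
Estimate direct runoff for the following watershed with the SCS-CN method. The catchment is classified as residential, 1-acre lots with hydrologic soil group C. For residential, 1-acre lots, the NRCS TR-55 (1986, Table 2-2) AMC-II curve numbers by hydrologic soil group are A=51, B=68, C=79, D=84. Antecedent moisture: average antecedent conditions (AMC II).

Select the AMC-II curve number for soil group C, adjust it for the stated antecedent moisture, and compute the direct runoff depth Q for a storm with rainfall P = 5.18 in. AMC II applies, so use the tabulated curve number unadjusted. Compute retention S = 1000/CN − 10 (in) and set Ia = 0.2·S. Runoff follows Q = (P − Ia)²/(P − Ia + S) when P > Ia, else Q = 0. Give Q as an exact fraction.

Q = 6880129/2326550 in ≈ 2.957 in

NRCS table: residential, 1-acre lots, soil group C → CN(II) = 79
AMC II — tabulated CN = 79 applies directly.
S = 1000/79 − 10 = 210/79 in ≈ 2.658 in
Ia = 0.2S: 0.2·2.658 = 0.532 in (exactly 42/79)
P − Ia = 5.180 − 0.532 = 18361/3950 ≈ 4.648 in (> 0, runoff occurs)
Q: (18361/3950)² ÷ (28861/3950) = 6880129/2326550 in (≈ 2.957 in)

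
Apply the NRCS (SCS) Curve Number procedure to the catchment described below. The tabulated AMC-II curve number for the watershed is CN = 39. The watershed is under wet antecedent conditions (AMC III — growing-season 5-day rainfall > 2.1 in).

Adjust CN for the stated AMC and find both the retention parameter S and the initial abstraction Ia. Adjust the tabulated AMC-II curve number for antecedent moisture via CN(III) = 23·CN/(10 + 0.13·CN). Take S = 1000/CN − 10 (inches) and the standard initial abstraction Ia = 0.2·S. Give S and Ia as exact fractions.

CN(III) from CN(II)=39: (23·39)/(10 + 0.13·39) = 89700/1507 ≈ 59.522
Max retention: S = 1000/(89700/1507) − 10 = 6100/897 in (≈ 6.800 in)
Initial abstraction Ia = S/5 = (6100/897)/5 = 1220/897 ≈ 1.360 in

S = 6100/897 in ≈ 6.800 in; Ia = 1220/897 in ≈ 1.360 in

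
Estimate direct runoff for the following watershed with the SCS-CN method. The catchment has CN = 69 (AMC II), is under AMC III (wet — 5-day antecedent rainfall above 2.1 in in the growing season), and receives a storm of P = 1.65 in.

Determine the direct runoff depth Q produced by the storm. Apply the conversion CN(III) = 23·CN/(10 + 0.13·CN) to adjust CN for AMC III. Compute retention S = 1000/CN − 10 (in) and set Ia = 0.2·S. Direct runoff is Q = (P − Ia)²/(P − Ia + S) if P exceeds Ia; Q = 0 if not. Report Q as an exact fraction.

Q = 1597680841/3236559540 in ≈ 0.494 in

Wet (AMC III): CN(III) = 23·69/(10 + 0.13·69) = 1587/(1897/100) = 158700/1897 ≈ 83.658
Max retention: S = 1000/(158700/1897) − 10 = 3100/1587 in (≈ 1.953 in)
Ia = 0.2·(3100/1587) = 620/1587 in ≈ 0.391 in
Since P=1.650 > Ia=0.391: effective rainfall P−Ia = 39971/31740 in
Runoff Q = (P−Ia)²/(P−Ia+S) = (1.259)²/(1.259+1.953) = 1597680841/3236559540 ≈ 0.494 in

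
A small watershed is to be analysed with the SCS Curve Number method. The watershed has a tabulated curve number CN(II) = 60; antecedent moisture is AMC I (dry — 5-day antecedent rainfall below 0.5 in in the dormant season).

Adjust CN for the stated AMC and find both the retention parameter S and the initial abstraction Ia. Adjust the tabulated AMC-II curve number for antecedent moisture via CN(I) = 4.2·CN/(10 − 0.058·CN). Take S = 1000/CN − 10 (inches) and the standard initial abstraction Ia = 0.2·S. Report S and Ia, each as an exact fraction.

S = 1000/63 in ≈ 15.873 in; Ia = 200/63 in ≈ 3.175 in

Dry (AMC I): CN(I) = 4.2·60/(10 − 0.058·60) = 252/(163/25) = 6300/163 ≈ 38.650
S = 1000/(6300/163) − 10 = 1000/63 in ≈ 15.873 in
Ia = 0.2·(1000/63) = 200/63 in ≈ 3.175 in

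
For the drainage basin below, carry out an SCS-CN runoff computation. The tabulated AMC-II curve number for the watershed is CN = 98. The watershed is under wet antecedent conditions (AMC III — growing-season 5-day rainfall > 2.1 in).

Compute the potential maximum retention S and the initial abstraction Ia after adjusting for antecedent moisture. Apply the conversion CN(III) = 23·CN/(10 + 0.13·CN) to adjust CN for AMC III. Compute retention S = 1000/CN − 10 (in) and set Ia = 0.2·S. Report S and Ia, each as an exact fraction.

S = 100/1127 in ≈ 0.089 in; Ia = 20/1127 in ≈ 0.018 in

CN(III) from CN(II)=98: (23·98)/(10 + 0.13·98) = 112700/1137 ≈ 99.120
Max retention: S = 1000/(112700/1137) − 10 = 100/1127 in (≈ 0.089 in)
Ia = 0.2·(100/1127) = 20/1127 in ≈ 0.018 in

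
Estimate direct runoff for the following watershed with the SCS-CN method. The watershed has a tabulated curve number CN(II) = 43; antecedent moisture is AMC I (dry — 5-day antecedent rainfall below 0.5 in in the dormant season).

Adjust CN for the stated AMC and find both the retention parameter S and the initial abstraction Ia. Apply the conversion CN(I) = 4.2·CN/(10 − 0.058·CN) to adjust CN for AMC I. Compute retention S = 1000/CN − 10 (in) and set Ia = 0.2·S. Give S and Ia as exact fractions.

Dry (AMC I): CN(I) = 4.2·43/(10 − 0.058·43) = (903/5)/(3753/500) = 30100/1251 ≈ 24.061
Retention S: 1000/CN − 10 with CN=24.061 → S = 9500/301 ≈ 31.561 in
Ia = 0.2S: 0.2·31.561 = 6.312 in (exactly 1900/301)

S = 9500/301 in ≈ 31.561 in; Ia = 1900/301 in ≈ 6.312 in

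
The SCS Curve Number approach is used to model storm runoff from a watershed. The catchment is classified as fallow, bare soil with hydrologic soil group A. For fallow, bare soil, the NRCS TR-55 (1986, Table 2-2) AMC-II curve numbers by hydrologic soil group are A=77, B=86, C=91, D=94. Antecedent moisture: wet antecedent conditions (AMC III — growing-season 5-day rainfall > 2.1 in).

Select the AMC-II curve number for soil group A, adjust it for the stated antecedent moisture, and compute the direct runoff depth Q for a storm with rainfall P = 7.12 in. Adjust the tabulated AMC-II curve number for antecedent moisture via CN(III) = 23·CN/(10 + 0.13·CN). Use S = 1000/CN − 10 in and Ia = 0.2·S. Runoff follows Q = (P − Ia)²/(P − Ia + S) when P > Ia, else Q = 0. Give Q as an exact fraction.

Q = 87199218/15117025 in ≈ 5.768 in

NRCS table: fallow, bare soil, soil group A → CN(II) = 77
Adjust CN=77 to AMC III: 23·77/(10 + 0.13·77) → 1771 ÷ (2001/100) = 7700/87 ≈ 88.506
S = 1000/(7700/87) − 10 = 100/77 in ≈ 1.299 in
Ia = 0.2S: 0.2·1.299 = 0.260 in (exactly 20/77)
Since P=7.120 > Ia=0.260: effective rainfall P−Ia = 13206/1925 in
Q: (13206/1925)² ÷ (15706/1925) = 87199218/15117025 in (≈ 5.768 in)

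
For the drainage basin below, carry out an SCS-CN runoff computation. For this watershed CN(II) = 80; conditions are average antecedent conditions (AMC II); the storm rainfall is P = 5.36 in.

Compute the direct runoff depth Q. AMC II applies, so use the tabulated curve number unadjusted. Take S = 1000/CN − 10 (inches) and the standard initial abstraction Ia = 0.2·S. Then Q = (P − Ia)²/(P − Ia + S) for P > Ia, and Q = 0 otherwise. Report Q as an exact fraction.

AMC II — tabulated CN = 80 applies directly.
Retention S: 1000/CN − 10 with CN=80.000 → S = 5/2 ≈ 2.500 in
Ia = 0.2·(5/2) = 1/2 in ≈ 0.500 in
Since P=5.360 > Ia=0.500: effective rainfall P−Ia = 243/50 in
Q: (243/50)² ÷ (184/25) = 59049/18400 in (≈ 3.209 in)

Q = 59049/18400 in ≈ 3.209 in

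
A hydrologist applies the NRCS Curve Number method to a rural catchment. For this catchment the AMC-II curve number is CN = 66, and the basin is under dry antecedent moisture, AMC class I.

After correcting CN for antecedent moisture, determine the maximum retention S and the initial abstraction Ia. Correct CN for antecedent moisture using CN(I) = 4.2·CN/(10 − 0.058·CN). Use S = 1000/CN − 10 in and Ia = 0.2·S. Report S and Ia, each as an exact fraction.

CN(I) from CN(II)=66: (4.2·66)/(10 − 0.058·66) = 69300/1543 ≈ 44.913
Retention S: 1000/CN − 10 with CN=44.913 → S = 8500/693 ≈ 12.266 in
Ia = 0.2S: 0.2·12.266 = 2.453 in (exactly 1700/693)

S = 8500/693 in ≈ 12.266 in; Ia = 1700/693 in ≈ 2.453 in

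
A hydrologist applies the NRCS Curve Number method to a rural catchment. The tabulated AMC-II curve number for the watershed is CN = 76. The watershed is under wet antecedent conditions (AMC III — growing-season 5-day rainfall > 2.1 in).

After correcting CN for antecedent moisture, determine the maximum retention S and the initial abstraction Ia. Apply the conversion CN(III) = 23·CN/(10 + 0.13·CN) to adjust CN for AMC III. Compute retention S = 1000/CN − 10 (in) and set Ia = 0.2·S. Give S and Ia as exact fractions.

CN(III) from CN(II)=76: (23·76)/(10 + 0.13·76) = 43700/497 ≈ 87.928
S = 1000/(43700/497) − 10 = 600/437 in ≈ 1.373 in
Initial abstraction Ia = S/5 = (600/437)/5 = 120/437 ≈ 0.275 in

S = 600/437 in ≈ 1.373 in; Ia = 120/437 in ≈ 0.275 in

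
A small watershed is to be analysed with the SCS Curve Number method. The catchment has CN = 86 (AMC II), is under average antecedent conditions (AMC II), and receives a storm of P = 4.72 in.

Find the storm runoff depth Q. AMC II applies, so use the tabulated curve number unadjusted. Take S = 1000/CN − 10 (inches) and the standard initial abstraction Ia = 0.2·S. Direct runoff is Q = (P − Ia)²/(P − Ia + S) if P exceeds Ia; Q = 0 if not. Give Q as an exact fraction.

AMC II — tabulated CN = 86 applies directly.
Retention S: 1000/CN − 10 with CN=86.000 → S = 70/43 ≈ 1.628 in
Initial abstraction Ia = S/5 = (70/43)/5 = 14/43 ≈ 0.326 in
P − Ia = 4.720 − 0.326 = 4724/1075 ≈ 4.394 in (> 0, runoff occurs)
Runoff Q = (P−Ia)²/(P−Ia+S) = (4.394)²/(4.394+1.628) = 11158088/3479775 ≈ 3.207 in

Q = 11158088/3479775 in ≈ 3.207 in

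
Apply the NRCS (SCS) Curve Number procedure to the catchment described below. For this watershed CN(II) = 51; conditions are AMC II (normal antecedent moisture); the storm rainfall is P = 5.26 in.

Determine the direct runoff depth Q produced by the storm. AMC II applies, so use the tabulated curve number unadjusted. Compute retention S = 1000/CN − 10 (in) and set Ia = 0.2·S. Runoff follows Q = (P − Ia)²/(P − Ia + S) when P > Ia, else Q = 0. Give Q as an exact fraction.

Q = 72471169/84183150 in ≈ 0.861 in

AMC II — tabulated CN = 51 applies directly.
Retention S: 1000/CN − 10 with CN=51.000 → S = 490/51 ≈ 9.608 in
Initial abstraction Ia = S/5 = (490/51)/5 = 98/51 ≈ 1.922 in
Excess rainfall: 5.260 − 1.922 = 3.338 in; P > Ia so Q > 0
Q: (8513/2550)² ÷ (33013/2550) = 72471169/84183150 in (≈ 0.861 in)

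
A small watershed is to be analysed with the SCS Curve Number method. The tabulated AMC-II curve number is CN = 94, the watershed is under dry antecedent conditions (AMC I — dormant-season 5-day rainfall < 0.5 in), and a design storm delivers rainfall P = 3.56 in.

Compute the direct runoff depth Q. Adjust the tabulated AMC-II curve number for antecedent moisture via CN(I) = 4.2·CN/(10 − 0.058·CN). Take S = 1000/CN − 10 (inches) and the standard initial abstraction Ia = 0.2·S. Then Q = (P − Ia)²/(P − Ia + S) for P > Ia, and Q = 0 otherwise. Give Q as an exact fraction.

Adjust CN=94 to AMC I: 4.2·94/(10 − 0.058·94) → (1974/5) ÷ (1137/250) = 32900/379 ≈ 86.807
Retention S: 1000/CN − 10 with CN=86.807 → S = 500/329 ≈ 1.520 in
Ia = 0.2·(500/329) = 100/329 in ≈ 0.304 in
P − Ia = 3.560 − 0.304 = 26781/8225 ≈ 3.256 in (> 0, runoff occurs)
Runoff Q = (P−Ia)²/(P−Ia+S) = (3.256)²/(3.256+1.520) = 717221961/323086225 ≈ 2.220 in

Q = 717221961/323086225 in ≈ 2.220 in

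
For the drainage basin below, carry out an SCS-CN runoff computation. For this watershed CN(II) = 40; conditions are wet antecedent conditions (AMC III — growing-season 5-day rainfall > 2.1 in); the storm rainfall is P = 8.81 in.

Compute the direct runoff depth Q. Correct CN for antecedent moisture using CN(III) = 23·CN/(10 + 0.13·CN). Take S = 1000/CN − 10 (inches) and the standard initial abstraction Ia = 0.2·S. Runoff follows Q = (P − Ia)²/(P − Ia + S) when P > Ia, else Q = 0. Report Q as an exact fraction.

Adjust CN=40 to AMC III: 23·40/(10 + 0.13·40) → 920 ÷ (76/5) = 1150/19 ≈ 60.526
Max retention: S = 1000/(1150/19) − 10 = 150/23 in (≈ 6.522 in)
Initial abstraction Ia = S/5 = (150/23)/5 = 30/23 ≈ 1.304 in
Since P=8.810 > Ia=1.304: effective rainfall P−Ia = 17263/2300 in
Q: (17263/2300)² ÷ (32263/2300) = 298011169/74204900 in (≈ 4.016 in)

Q = 298011169/74204900 in ≈ 4.016 in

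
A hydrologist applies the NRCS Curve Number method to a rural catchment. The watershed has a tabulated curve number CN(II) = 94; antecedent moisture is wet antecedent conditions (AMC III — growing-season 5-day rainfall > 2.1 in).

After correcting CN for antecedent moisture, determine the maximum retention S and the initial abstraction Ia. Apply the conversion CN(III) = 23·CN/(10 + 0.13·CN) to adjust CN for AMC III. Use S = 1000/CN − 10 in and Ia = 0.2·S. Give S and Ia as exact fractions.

CN(III) from CN(II)=94: (23·94)/(10 + 0.13·94) = 108100/1111 ≈ 97.300
S = 1000/(108100/1111) − 10 = 300/1081 in ≈ 0.278 in
Initial abstraction Ia = S/5 = (300/1081)/5 = 60/1081 ≈ 0.056 in

S = 300/1081 in ≈ 0.278 in; Ia = 60/1081 in ≈ 0.056 in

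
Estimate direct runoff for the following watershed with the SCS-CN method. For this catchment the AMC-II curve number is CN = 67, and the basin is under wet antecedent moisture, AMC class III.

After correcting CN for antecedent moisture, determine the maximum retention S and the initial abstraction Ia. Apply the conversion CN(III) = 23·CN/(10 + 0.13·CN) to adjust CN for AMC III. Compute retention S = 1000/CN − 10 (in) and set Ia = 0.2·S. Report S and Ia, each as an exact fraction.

CN(III) from CN(II)=67: (23·67)/(10 + 0.13·67) = 154100/1871 ≈ 82.362
Retention S: 1000/CN − 10 with CN=82.362 → S = 3300/1541 ≈ 2.141 in
Ia = 0.2S: 0.2·2.141 = 0.428 in (exactly 660/1541)

S = 3300/1541 in ≈ 2.141 in; Ia = 660/1541 in ≈ 0.428 in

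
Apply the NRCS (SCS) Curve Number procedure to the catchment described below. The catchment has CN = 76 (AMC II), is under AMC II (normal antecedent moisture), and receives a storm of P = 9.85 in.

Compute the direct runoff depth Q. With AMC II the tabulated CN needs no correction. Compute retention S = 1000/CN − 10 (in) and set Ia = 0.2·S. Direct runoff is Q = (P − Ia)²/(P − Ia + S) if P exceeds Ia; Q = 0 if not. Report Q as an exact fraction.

Q = 12271009/1787140 in ≈ 6.866 in

CN(II) = 76; AMC II needs no correction.
Retention S: 1000/CN − 10 with CN=76.000 → S = 60/19 ≈ 3.158 in
Ia = 0.2S: 0.2·3.158 = 0.632 in (exactly 12/19)
Since P=9.850 > Ia=0.632: effective rainfall P−Ia = 3503/380 in
Q: (3503/380)² ÷ (4703/380) = 12271009/1787140 in (≈ 6.866 in)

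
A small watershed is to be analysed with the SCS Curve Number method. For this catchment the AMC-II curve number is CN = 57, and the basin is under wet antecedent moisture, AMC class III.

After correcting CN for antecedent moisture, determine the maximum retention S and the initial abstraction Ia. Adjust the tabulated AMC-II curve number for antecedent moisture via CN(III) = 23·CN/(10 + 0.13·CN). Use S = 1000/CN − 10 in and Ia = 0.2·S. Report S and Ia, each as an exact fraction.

S = 4300/1311 in ≈ 3.280 in; Ia = 860/1311 in ≈ 0.656 in

CN(III) from CN(II)=57: (23·57)/(10 + 0.13·57) = 131100/1741 ≈ 75.302
Retention S: 1000/CN − 10 with CN=75.302 → S = 4300/1311 ≈ 3.280 in
Ia = 0.2S: 0.2·3.280 = 0.656 in (exactly 860/1311)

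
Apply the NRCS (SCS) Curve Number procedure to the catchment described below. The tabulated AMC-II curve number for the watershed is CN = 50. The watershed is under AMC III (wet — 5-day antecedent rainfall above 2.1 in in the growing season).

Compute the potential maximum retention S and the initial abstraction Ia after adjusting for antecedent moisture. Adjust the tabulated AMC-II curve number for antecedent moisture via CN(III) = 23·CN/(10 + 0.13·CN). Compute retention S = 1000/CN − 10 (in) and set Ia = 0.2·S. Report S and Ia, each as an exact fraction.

Wet (AMC III): CN(III) = 23·50/(10 + 0.13·50) = 1150/(33/2) = 2300/33 ≈ 69.697
S = 1000/(2300/33) − 10 = 100/23 in ≈ 4.348 in
Initial abstraction Ia = S/5 = (100/23)/5 = 20/23 ≈ 0.870 in

S = 100/23 in ≈ 4.348 in; Ia = 20/23 in ≈ 0.870 in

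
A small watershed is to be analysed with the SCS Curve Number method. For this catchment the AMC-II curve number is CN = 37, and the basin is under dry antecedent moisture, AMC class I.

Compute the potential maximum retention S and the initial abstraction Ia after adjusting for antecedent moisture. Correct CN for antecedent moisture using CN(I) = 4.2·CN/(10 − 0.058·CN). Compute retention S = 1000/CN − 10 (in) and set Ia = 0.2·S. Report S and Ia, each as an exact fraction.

S = 1500/37 in ≈ 40.541 in; Ia = 300/37 in ≈ 8.108 in

Dry (AMC I): CN(I) = 4.2·37/(10 − 0.058·37) = (777/5)/(3927/500) = 3700/187 ≈ 19.786
Max retention: S = 1000/(3700/187) − 10 = 1500/37 in (≈ 40.541 in)
Initial abstraction Ia = S/5 = (1500/37)/5 = 300/37 ≈ 8.108 in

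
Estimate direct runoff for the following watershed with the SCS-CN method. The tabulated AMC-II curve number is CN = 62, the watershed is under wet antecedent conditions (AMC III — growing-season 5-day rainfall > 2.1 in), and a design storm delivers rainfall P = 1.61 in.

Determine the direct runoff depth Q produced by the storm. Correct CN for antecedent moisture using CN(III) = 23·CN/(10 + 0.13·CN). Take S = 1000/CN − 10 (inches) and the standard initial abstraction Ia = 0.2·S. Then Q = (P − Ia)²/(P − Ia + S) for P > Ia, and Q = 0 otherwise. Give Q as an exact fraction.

Q = 5897164849/19022340900 in ≈ 0.310 in

Wet (AMC III): CN(III) = 23·62/(10 + 0.13·62) = 1426/(903/50) = 71300/903 ≈ 78.959
S = 1000/(71300/903) − 10 = 1900/713 in ≈ 2.665 in
Ia = 0.2·(1900/713) = 380/713 in ≈ 0.533 in
Since P=1.610 > Ia=0.533: effective rainfall P−Ia = 76793/71300 in
Runoff Q = (P−Ia)²/(P−Ia+S) = (1.077)²/(1.077+2.665) = 5897164849/19022340900 ≈ 0.310 in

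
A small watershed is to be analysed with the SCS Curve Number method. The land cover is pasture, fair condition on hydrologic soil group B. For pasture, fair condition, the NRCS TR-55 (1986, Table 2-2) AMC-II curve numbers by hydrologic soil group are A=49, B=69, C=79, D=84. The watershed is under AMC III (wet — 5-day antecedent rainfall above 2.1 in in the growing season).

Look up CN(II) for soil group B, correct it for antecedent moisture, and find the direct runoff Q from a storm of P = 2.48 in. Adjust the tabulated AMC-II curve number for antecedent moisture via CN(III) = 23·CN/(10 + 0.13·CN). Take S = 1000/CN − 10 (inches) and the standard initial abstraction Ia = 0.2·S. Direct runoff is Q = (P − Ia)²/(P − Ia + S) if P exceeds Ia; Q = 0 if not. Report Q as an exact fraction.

Q = 110829278/102639225 in ≈ 1.080 in

NRCS table: pasture, fair condition, soil group B → CN(II) = 69
Wet (AMC III): CN(III) = 23·69/(10 + 0.13·69) = 1587/(1897/100) = 158700/1897 ≈ 83.658
Max retention: S = 1000/(158700/1897) − 10 = 3100/1587 in (≈ 1.953 in)
Initial abstraction Ia = S/5 = (3100/1587)/5 = 620/1587 ≈ 0.391 in
P − Ia = 2.480 − 0.391 = 82894/39675 ≈ 2.089 in (> 0, runoff occurs)
Q: (82894/39675)² ÷ (160394/39675) = 110829278/102639225 in (≈ 1.080 in)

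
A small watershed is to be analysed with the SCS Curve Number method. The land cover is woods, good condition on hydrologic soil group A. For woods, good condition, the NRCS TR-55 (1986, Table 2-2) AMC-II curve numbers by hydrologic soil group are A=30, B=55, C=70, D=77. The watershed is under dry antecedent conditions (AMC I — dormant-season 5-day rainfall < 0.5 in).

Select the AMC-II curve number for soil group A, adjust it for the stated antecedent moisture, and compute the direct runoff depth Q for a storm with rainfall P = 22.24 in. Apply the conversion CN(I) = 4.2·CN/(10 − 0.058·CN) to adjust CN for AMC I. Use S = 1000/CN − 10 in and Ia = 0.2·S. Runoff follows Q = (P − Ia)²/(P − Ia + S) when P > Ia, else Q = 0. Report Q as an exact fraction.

NRCS table: woods, good condition, soil group A → CN(II) = 30
Dry (AMC I): CN(I) = 4.2·30/(10 − 0.058·30) = 126/(413/50) = 900/59 ≈ 15.254
Retention S: 1000/CN − 10 with CN=15.254 → S = 500/9 ≈ 55.556 in
Ia = 0.2S: 0.2·55.556 = 11.111 in (exactly 100/9)
Since P=22.240 > Ia=11.111: effective rainfall P−Ia = 2504/225 in
Q: (2504/225)² ÷ (15004/225) = 1567504/843975 in (≈ 1.857 in)

Q = 1567504/843975 in ≈ 1.857 in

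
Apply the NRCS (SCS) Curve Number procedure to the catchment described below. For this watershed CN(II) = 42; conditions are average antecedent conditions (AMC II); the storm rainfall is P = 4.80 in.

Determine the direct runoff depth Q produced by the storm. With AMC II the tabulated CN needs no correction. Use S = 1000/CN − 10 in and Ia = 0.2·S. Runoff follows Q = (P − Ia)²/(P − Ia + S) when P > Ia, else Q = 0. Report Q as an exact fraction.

Average conditions: CN = 42 (no AMC adjustment).
Max retention: S = 1000/42 − 10 = 290/21 in (≈ 13.810 in)
Ia = 0.2·(290/21) = 58/21 in ≈ 2.762 in
Since P=4.800 > Ia=2.762: effective rainfall P−Ia = 214/105 in
Runoff Q = (P−Ia)²/(P−Ia+S) = (2.038)²/(2.038+13.810) = 11449/43680 ≈ 0.262 in

Q = 11449/43680 in ≈ 0.262 in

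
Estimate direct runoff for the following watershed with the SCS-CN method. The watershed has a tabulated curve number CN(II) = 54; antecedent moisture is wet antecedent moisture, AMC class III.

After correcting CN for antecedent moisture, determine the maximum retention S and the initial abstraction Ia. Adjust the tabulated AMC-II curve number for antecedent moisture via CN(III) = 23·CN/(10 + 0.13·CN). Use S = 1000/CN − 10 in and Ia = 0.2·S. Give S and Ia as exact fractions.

CN(III) from CN(II)=54: (23·54)/(10 + 0.13·54) = 2700/37 ≈ 72.973
S = 1000/(2700/37) − 10 = 100/27 in ≈ 3.704 in
Initial abstraction Ia = S/5 = (100/27)/5 = 20/27 ≈ 0.741 in

S = 100/27 in ≈ 3.704 in; Ia = 20/27 in ≈ 0.741 in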